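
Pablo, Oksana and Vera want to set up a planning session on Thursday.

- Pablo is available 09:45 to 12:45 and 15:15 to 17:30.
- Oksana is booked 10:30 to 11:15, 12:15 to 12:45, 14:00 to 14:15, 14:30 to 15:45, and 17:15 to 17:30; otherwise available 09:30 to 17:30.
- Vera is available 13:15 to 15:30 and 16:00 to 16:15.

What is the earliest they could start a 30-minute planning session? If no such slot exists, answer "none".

Oksana free within 09:30–17:30: 09:30–10:30, 11:15–12:15, 12:45–14:00, 14:15–14:30, 15:45–17:15.
Pablo ∩ Oksana: 09:45–10:30, 11:15–12:15, 15:45–17:15.
Pablo ∩ Oksana ∩ Vera: 16:00–16:15.
Windows ≥ 30 min: (none).

none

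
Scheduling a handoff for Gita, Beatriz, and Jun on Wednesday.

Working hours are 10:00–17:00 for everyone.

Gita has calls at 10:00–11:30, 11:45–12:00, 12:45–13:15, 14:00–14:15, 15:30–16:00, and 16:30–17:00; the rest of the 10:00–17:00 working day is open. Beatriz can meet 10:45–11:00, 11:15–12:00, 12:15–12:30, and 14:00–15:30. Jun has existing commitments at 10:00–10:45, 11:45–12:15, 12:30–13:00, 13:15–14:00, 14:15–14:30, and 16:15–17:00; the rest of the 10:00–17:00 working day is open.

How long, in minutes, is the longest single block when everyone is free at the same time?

60 minutes

Gita free within 10:00–17:00: 11:30–11:45, 12:00–12:45, 13:15–14:00, 14:15–15:30, 16:00–16:30.
Jun free within 10:00–17:00: 10:45–11:45, 12:15–12:30, 13:00–13:15, 14:00–14:15, 14:30–16:15.
Gita ∩ Beatriz: 11:30–11:45, 12:15–12:30, 14:15–15:30.
Gita ∩ Beatriz ∩ Jun: 11:30–11:45, 12:15–12:30, 14:30–15:30.
Common window lengths: 15, 15, 60 min; longest is 60.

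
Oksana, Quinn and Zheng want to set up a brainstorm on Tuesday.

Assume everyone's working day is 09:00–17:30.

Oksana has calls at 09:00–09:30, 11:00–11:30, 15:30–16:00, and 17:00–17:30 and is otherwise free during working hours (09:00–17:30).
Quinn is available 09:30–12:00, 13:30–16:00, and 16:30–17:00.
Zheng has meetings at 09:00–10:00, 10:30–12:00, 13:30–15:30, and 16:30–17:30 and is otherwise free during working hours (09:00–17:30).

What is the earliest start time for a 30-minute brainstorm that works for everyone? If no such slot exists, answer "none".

Oksana free within 09:00–17:30: 09:30–11:00, 11:30–15:30, 16:00–17:00.
Zheng free within 09:00–17:30: 10:00–10:30, 12:00–13:30, 15:30–16:30.
Oksana ∩ Quinn: 09:30–11:00, 11:30–12:00, 13:30–15:30, 16:30–17:00.
Oksana ∩ Quinn ∩ Zheng: 10:00–10:30.
Windows ≥ 30 min: 10:00–10:30.
Earliest such window starts at 10:00.

10:00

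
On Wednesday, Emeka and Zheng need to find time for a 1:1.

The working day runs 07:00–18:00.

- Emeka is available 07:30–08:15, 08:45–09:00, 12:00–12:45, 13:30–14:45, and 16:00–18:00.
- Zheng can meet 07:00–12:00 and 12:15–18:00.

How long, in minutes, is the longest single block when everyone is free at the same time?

Emeka ∩ Zheng: 07:30–08:15, 08:45–09:00, 12:15–12:45, 13:30–14:45, 16:00–18:00.
Common window lengths: 45, 15, 30, 75, 120 min; longest is 120.

120 minutes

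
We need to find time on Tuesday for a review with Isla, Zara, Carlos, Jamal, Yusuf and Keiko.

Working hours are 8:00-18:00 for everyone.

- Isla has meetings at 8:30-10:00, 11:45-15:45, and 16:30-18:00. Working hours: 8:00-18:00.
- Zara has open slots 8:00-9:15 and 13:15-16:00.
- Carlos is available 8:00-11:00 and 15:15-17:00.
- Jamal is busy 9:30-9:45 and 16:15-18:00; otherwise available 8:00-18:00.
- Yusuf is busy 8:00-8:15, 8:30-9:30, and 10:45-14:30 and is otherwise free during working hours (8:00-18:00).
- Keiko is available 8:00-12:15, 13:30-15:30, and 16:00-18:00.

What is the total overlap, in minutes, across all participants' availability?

15 minutes

Isla free within 08:00–18:00: 08:00–08:30, 10:00–11:45, 15:45–16:30.
Jamal free within 08:00–18:00: 08:00–09:30, 09:45–16:15.
Yusuf free within 08:00–18:00: 08:15–08:30, 09:30–10:45, 14:30–18:00.
Isla ∩ Zara: 08:00–08:30, 15:45–16:00.
Isla ∩ Zara ∩ Carlos: 08:00–08:30, 15:45–16:00.
Isla ∩ Zara ∩ Carlos ∩ Jamal: 08:00–08:30, 15:45–16:00.
Isla ∩ Zara ∩ Carlos ∩ Jamal ∩ Yusuf: 08:15–08:30, 15:45–16:00.
Isla ∩ Zara ∩ Carlos ∩ Jamal ∩ Yusuf ∩ Keiko: 08:15–08:30.
Total common minutes: 15.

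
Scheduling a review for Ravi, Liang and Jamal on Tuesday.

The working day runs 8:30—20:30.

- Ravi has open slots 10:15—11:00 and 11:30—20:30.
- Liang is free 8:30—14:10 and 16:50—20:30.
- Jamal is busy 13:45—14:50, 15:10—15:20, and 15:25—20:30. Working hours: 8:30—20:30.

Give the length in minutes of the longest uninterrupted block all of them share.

Jamal free within 08:30–20:30: 08:30–13:45, 14:50–15:10, 15:20–15:25.
Ravi ∩ Liang: 10:15–11:00, 11:30–14:10, 16:50–20:30.
Ravi ∩ Liang ∩ Jamal: 10:15–11:00, 11:30–13:45.
Common window lengths: 45, 135 min; longest is 135.

135 minutes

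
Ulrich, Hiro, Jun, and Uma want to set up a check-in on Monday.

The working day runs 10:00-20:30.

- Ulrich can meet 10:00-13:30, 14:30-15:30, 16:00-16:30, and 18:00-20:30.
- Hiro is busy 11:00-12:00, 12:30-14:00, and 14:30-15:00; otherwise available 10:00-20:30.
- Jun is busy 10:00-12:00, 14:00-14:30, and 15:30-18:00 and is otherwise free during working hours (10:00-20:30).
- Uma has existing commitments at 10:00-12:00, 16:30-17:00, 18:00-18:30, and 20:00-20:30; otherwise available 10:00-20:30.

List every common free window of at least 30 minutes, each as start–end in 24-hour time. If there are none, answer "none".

Hiro free within 10:00–20:30: 10:00–11:00, 12:00–12:30, 14:00–14:30, 15:00–20:30.
Jun free within 10:00–20:30: 12:00–14:00, 14:30–15:30, 18:00–20:30.
Uma free within 10:00–20:30: 12:00–16:30, 17:00–18:00, 18:30–20:00.
Ulrich ∩ Hiro: 10:00–11:00, 12:00–12:30, 15:00–15:30, 16:00–16:30, 18:00–20:30.
Ulrich ∩ Hiro ∩ Jun: 12:00–12:30, 15:00–15:30, 18:00–20:30.
Ulrich ∩ Hiro ∩ Jun ∩ Uma: 12:00–12:30, 15:00–15:30, 18:30–20:00.
Windows ≥ 30 min: 12:00–12:30, 15:00–15:30, 18:30–20:00.

12:00–12:30, 15:00–15:30, 18:30–20:00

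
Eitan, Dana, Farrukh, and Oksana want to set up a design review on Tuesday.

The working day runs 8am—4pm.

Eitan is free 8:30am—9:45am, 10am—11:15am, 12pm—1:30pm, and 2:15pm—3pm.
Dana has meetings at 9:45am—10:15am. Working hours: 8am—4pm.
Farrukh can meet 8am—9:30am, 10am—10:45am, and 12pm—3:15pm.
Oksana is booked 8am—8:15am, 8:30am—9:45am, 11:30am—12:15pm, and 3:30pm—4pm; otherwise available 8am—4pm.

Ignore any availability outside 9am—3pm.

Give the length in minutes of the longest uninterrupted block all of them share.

Dana free within 08:00–16:00: 08:00–09:45, 10:15–16:00.
Oksana free within 08:00–16:00: 08:15–08:30, 09:45–11:30, 12:15–15:30.
Eitan ∩ Dana: 08:30–09:45, 10:15–11:15, 12:00–13:30, 14:15–15:00.
Eitan ∩ Dana ∩ Farrukh: 08:30–09:30, 10:15–10:45, 12:00–13:30, 14:15–15:00.
Eitan ∩ Dana ∩ Farrukh ∩ Oksana: 10:15–10:45, 12:15–13:30, 14:15–15:00.
Restricted to 09:00–15:00: 10:15–10:45, 12:15–13:30, 14:15–15:00.
Common window lengths: 30, 75, 45 min; longest is 75.

75 minutes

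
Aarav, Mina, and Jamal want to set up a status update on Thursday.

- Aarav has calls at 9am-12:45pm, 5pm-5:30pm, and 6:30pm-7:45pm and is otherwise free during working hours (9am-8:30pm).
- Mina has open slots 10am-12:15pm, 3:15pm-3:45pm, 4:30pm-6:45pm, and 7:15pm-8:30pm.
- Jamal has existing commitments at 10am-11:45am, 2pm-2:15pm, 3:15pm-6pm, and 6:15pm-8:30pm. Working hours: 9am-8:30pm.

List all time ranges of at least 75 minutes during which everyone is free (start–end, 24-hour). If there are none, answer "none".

Aarav free within 09:00–20:30: 12:45–17:00, 17:30–18:30, 19:45–20:30.
Jamal free within 09:00–20:30: 09:00–10:00, 11:45–14:00, 14:15–15:15, 18:00–18:15.
Aarav ∩ Mina: 15:15–15:45, 16:30–17:00, 17:30–18:30, 19:45–20:30.
Aarav ∩ Mina ∩ Jamal: 18:00–18:15.
Windows ≥ 75 min: (none).

none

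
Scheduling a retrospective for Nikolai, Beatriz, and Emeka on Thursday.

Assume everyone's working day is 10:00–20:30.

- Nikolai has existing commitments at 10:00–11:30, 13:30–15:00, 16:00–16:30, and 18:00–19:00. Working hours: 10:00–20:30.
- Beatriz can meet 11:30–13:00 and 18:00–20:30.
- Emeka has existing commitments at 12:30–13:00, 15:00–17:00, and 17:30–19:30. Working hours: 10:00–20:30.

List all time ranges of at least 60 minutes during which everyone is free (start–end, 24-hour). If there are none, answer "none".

11:30–12:30, 19:30–20:30

Nikolai free within 10:00–20:30: 11:30–13:30, 15:00–16:00, 16:30–18:00, 19:00–20:30.
Emeka free within 10:00–20:30: 10:00–12:30, 13:00–15:00, 17:00–17:30, 19:30–20:30.
Nikolai ∩ Beatriz: 11:30–13:00, 19:00–20:30.
Nikolai ∩ Beatriz ∩ Emeka: 11:30–12:30, 19:30–20:30.
Windows ≥ 60 min: 11:30–12:30, 19:30–20:30.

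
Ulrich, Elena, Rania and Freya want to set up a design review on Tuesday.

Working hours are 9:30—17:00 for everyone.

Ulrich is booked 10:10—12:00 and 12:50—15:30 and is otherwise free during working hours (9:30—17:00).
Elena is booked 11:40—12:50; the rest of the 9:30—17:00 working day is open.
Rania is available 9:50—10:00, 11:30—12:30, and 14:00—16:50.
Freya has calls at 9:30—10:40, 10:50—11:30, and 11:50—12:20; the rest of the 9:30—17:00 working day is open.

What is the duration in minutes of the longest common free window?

Ulrich free within 09:30–17:00: 09:30–10:10, 12:00–12:50, 15:30–17:00.
Elena free within 09:30–17:00: 09:30–11:40, 12:50–17:00.
Freya free within 09:30–17:00: 10:40–10:50, 11:30–11:50, 12:20–17:00.
Ulrich ∩ Elena: 09:30–10:10, 15:30–17:00.
Ulrich ∩ Elena ∩ Rania: 09:50–10:00, 15:30–16:50.
Ulrich ∩ Elena ∩ Rania ∩ Freya: 15:30–16:50.
Single common window of 80 minutes.

80 minutes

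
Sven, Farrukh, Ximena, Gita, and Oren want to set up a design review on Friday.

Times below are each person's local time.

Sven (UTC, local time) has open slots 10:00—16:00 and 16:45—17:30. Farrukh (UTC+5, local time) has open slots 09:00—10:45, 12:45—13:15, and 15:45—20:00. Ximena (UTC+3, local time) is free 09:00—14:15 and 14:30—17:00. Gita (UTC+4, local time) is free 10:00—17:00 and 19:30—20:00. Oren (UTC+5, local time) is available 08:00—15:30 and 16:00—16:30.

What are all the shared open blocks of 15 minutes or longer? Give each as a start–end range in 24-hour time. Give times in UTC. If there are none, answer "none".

11:00–11:15

Sven → UTC: 10:00–16:00, 16:45–17:30.
Farrukh → UTC: 04:00–05:45, 07:45–08:15, 10:45–15:00.
Ximena → UTC: 06:00–11:15, 11:30–14:00.
Gita → UTC: 06:00–13:00, 15:30–16:00.
Oren → UTC: 03:00–10:30, 11:00–11:30.
Sven ∩ Farrukh: 10:45–15:00.
Sven ∩ Farrukh ∩ Ximena: 10:45–11:15, 11:30–14:00.
Sven ∩ Farrukh ∩ Ximena ∩ Gita: 10:45–11:15, 11:30–13:00.
Sven ∩ Farrukh ∩ Ximena ∩ Gita ∩ Oren: 11:00–11:15.
Windows ≥ 15 min: 11:00–11:15.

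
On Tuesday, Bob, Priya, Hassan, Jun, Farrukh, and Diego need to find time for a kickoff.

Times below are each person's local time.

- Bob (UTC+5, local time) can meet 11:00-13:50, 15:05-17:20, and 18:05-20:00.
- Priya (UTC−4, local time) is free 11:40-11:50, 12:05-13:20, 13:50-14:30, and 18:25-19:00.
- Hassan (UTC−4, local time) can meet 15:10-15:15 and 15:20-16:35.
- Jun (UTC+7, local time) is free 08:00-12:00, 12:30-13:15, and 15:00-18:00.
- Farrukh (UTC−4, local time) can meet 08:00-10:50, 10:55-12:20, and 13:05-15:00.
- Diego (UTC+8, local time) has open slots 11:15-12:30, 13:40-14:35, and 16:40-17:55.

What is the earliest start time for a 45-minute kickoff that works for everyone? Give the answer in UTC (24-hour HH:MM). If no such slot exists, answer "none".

none

Bob → UTC: 06:00–08:50, 10:05–12:20, 13:05–15:00.
Priya → UTC: 15:40–15:50, 16:05–17:20, 17:50–18:30, 22:25–23:00.
Hassan → UTC: 19:10–19:15, 19:20–20:35.
Jun → UTC: 01:00–05:00, 05:30–06:15, 08:00–11:00.
Farrukh → UTC: 12:00–14:50, 14:55–16:20, 17:05–19:00.
Diego → UTC: 03:15–04:30, 05:40–06:35, 08:40–09:55.
Bob ∩ Priya: (none).
Bob ∩ Priya ∩ Hassan: (none).
Bob ∩ Priya ∩ Hassan ∩ Jun: (none).
Bob ∩ Priya ∩ Hassan ∩ Jun ∩ Farrukh: (none).
Bob ∩ Priya ∩ Hassan ∩ Jun ∩ Farrukh ∩ Diego: (none).
Windows ≥ 45 min: (none).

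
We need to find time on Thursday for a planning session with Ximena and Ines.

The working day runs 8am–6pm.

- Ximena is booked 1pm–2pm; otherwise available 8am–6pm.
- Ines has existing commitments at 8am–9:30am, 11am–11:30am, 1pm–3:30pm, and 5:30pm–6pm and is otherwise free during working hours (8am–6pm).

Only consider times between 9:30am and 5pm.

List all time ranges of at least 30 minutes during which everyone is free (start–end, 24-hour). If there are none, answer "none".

Ximena free within 08:00–18:00: 08:00–13:00, 14:00–18:00.
Ines free within 08:00–18:00: 09:30–11:00, 11:30–13:00, 15:30–17:30.
Ximena ∩ Ines: 09:30–11:00, 11:30–13:00, 15:30–17:30.
Restricted to 09:30–17:00: 09:30–11:00, 11:30–13:00, 15:30–17:00.
Windows ≥ 30 min: 09:30–11:00, 11:30–13:00, 15:30–17:00.

09:30–11:00, 11:30–13:00, 15:30–17:00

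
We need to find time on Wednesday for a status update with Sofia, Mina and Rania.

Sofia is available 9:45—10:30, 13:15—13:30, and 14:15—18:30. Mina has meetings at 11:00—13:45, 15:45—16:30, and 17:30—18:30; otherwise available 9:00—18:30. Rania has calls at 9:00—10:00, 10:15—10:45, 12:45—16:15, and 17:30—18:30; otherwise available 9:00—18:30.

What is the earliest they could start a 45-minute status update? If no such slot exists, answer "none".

16:30

Mina free within 09:00–18:30: 09:00–11:00, 13:45–15:45, 16:30–17:30.
Rania free within 09:00–18:30: 10:00–10:15, 10:45–12:45, 16:15–17:30.
Sofia ∩ Mina: 09:45–10:30, 14:15–15:45, 16:30–17:30.
Sofia ∩ Mina ∩ Rania: 10:00–10:15, 16:30–17:30.
Windows ≥ 45 min: 16:30–17:30.
Earliest such window starts at 16:30.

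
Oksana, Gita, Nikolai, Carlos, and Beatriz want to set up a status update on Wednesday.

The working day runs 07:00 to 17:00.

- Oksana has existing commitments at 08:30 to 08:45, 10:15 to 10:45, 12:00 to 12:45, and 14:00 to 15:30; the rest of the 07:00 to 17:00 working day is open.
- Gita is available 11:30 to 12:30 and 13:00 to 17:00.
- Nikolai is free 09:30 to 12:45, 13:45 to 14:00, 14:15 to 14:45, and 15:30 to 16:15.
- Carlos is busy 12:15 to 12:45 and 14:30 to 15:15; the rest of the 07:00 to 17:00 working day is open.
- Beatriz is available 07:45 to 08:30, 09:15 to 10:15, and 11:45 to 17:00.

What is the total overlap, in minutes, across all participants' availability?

75 minutes

Oksana free within 07:00–17:00: 07:00–08:30, 08:45–10:15, 10:45–12:00, 12:45–14:00, 15:30–17:00.
Carlos free within 07:00–17:00: 07:00–12:15, 12:45–14:30, 15:15–17:00.
Oksana ∩ Gita: 11:30–12:00, 13:00–14:00, 15:30–17:00.
Oksana ∩ Gita ∩ Nikolai: 11:30–12:00, 13:45–14:00, 15:30–16:15.
Oksana ∩ Gita ∩ Nikolai ∩ Carlos: 11:30–12:00, 13:45–14:00, 15:30–16:15.
Oksana ∩ Gita ∩ Nikolai ∩ Carlos ∩ Beatriz: 11:45–12:00, 13:45–14:00, 15:30–16:15.
Total common minutes: 15 + 15 + 45 = 75.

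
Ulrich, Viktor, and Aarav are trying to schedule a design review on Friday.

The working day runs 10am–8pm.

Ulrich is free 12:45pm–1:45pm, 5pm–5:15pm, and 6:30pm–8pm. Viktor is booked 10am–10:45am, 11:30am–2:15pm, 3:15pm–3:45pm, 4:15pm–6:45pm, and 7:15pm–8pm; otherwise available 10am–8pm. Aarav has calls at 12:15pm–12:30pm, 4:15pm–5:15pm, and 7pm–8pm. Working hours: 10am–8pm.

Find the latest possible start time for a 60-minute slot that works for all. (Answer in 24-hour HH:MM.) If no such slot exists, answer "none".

none

Viktor free within 10:00–20:00: 10:45–11:30, 14:15–15:15, 15:45–16:15, 18:45–19:15.
Aarav free within 10:00–20:00: 10:00–12:15, 12:30–16:15, 17:15–19:00.
Ulrich ∩ Viktor: 18:45–19:15.
Ulrich ∩ Viktor ∩ Aarav: 18:45–19:00.
Windows ≥ 60 min: (none).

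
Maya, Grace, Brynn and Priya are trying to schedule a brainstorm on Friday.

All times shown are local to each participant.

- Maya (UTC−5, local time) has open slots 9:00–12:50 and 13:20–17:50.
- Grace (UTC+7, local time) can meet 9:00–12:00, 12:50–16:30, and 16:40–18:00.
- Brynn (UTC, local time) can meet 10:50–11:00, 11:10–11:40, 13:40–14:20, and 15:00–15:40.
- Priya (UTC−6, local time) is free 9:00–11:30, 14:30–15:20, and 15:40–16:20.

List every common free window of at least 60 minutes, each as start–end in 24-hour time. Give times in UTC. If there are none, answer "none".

none

Maya → UTC: 14:00–17:50, 18:20–22:50.
Grace → UTC: 02:00–05:00, 05:50–09:30, 09:40–11:00.
Brynn → UTC: 10:50–11:00, 11:10–11:40, 13:40–14:20, 15:00–15:40.
Priya → UTC: 15:00–17:30, 20:30–21:20, 21:40–22:20.
Maya ∩ Grace: (none).
Maya ∩ Grace ∩ Brynn: (none).
Maya ∩ Grace ∩ Brynn ∩ Priya: (none).
Windows ≥ 60 min: (none).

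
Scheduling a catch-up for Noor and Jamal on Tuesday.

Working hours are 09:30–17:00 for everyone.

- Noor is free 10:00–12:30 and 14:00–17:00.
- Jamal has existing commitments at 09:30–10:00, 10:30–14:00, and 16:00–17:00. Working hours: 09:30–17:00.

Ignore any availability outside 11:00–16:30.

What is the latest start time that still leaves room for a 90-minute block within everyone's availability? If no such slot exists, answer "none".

Jamal free within 09:30–17:00: 10:00–10:30, 14:00–16:00.
Noor ∩ Jamal: 10:00–10:30, 14:00–16:00.
Restricted to 11:00–16:30: 14:00–16:00.
Windows ≥ 90 min: 14:00–16:00.
Latest start in the last window 14:00–16:00 is 16:00 − 90 min = 14:30.

14:30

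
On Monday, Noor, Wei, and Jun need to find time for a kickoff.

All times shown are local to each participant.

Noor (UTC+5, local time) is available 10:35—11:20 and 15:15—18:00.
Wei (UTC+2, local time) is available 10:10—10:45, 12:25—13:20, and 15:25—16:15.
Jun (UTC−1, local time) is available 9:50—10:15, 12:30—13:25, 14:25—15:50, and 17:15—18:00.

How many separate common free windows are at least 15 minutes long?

1

Noor → UTC: 05:35–06:20, 10:15–13:00.
Wei → UTC: 08:10–08:45, 10:25–11:20, 13:25–14:15.
Jun → UTC: 10:50–11:15, 13:30–14:25, 15:25–16:50, 18:15–19:00.
Noor ∩ Wei: 10:25–11:20.
Noor ∩ Wei ∩ Jun: 10:50–11:15.
Windows ≥ 15 min: 10:50–11:15.
That's 1 window.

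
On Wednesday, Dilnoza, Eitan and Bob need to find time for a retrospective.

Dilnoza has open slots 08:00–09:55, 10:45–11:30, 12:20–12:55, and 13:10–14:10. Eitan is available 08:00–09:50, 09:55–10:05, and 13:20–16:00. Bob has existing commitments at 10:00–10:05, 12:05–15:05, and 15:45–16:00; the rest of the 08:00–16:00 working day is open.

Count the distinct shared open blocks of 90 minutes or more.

Bob free within 08:00–16:00: 08:00–10:00, 10:05–12:05, 15:05–15:45.
Dilnoza ∩ Eitan: 08:00–09:50, 13:20–14:10.
Dilnoza ∩ Eitan ∩ Bob: 08:00–09:50.
Windows ≥ 90 min: 08:00–09:50.
That's 1 window.

1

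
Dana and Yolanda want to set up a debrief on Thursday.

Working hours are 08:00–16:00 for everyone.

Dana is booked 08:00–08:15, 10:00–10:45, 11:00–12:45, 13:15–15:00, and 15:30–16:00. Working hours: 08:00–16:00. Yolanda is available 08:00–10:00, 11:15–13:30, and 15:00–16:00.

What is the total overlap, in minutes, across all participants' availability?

Dana free within 08:00–16:00: 08:15–10:00, 10:45–11:00, 12:45–13:15, 15:00–15:30.
Dana ∩ Yolanda: 08:15–10:00, 12:45–13:15, 15:00–15:30.
Total common minutes: 105 + 30 + 30 = 165.

165 minutes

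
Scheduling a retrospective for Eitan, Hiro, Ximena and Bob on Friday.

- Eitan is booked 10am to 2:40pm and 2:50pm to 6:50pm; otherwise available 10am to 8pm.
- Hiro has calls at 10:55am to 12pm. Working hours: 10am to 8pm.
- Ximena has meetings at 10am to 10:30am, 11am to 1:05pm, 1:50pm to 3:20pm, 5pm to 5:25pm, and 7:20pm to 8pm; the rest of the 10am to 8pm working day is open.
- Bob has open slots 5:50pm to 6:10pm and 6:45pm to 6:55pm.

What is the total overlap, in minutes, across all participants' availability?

Eitan free within 10:00–20:00: 14:40–14:50, 18:50–20:00.
Hiro free within 10:00–20:00: 10:00–10:55, 12:00–20:00.
Ximena free within 10:00–20:00: 10:30–11:00, 13:05–13:50, 15:20–17:00, 17:25–19:20.
Eitan ∩ Hiro: 14:40–14:50, 18:50–20:00.
Eitan ∩ Hiro ∩ Ximena: 18:50–19:20.
Eitan ∩ Hiro ∩ Ximena ∩ Bob: 18:50–18:55.
Total common minutes: 5.

5 minutes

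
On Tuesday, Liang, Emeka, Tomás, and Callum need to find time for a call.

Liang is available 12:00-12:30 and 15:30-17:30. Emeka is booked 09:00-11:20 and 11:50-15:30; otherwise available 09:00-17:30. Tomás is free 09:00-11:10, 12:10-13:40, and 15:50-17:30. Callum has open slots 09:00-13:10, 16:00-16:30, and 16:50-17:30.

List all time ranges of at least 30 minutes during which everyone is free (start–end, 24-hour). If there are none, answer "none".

16:00–16:30, 16:50–17:30

Emeka free within 09:00–17:30: 11:20–11:50, 15:30–17:30.
Liang ∩ Emeka: 15:30–17:30.
Liang ∩ Emeka ∩ Tomás: 15:50–17:30.
Liang ∩ Emeka ∩ Tomás ∩ Callum: 16:00–16:30, 16:50–17:30.
Windows ≥ 30 min: 16:00–16:30, 16:50–17:30.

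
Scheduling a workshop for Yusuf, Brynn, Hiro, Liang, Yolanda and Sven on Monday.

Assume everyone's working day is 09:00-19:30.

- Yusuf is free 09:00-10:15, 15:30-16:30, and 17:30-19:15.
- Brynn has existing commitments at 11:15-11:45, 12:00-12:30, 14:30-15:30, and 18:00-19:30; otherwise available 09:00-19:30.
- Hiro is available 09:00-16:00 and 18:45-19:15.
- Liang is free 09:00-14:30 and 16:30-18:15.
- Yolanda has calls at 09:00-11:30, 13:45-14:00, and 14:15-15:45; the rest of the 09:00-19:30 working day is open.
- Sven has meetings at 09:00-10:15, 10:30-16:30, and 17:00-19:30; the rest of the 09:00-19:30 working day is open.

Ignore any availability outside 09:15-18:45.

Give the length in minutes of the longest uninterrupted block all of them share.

0 minutes

Brynn free within 09:00–19:30: 09:00–11:15, 11:45–12:00, 12:30–14:30, 15:30–18:00.
Yolanda free within 09:00–19:30: 11:30–13:45, 14:00–14:15, 15:45–19:30.
Sven free within 09:00–19:30: 10:15–10:30, 16:30–17:00.
Yusuf ∩ Brynn: 09:00–10:15, 15:30–16:30, 17:30–18:00.
Yusuf ∩ Brynn ∩ Hiro: 09:00–10:15, 15:30–16:00.
Yusuf ∩ Brynn ∩ Hiro ∩ Liang: 09:00–10:15.
Yusuf ∩ Brynn ∩ Hiro ∩ Liang ∩ Yolanda: (none).
Yusuf ∩ Brynn ∩ Hiro ∩ Liang ∩ Yolanda ∩ Sven: (none).
Restricted to 09:15–18:45: (none).
No common window.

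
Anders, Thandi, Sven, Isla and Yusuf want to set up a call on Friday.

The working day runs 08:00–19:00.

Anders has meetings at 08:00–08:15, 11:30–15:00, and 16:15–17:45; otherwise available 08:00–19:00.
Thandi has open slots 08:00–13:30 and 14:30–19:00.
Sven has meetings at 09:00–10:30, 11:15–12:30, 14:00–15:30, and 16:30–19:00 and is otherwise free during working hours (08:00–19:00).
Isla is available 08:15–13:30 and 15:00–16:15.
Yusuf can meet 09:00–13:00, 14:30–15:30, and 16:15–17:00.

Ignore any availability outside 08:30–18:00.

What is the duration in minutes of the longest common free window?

45 minutes

Anders free within 08:00–19:00: 08:15–11:30, 15:00–16:15, 17:45–19:00.
Sven free within 08:00–19:00: 08:00–09:00, 10:30–11:15, 12:30–14:00, 15:30–16:30.
Anders ∩ Thandi: 08:15–11:30, 15:00–16:15, 17:45–19:00.
Anders ∩ Thandi ∩ Sven: 08:15–09:00, 10:30–11:15, 15:30–16:15.
Anders ∩ Thandi ∩ Sven ∩ Isla: 08:15–09:00, 10:30–11:15, 15:30–16:15.
Anders ∩ Thandi ∩ Sven ∩ Isla ∩ Yusuf: 10:30–11:15.
Restricted to 08:30–18:00: 10:30–11:15.
Single common window of 45 minutes.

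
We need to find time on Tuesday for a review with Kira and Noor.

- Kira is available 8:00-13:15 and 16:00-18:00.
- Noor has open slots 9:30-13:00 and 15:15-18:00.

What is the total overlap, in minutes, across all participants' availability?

330 minutes

Kira ∩ Noor: 09:30–13:00, 16:00–18:00.
Total common minutes: 210 + 120 = 330.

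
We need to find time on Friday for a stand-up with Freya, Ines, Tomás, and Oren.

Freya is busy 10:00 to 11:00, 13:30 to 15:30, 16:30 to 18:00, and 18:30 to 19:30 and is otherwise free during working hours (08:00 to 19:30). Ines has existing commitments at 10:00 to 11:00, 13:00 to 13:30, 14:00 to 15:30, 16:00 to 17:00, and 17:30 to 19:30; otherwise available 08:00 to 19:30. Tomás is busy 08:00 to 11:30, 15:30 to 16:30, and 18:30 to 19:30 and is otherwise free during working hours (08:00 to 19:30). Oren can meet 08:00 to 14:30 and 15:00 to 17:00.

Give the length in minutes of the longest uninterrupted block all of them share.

90 minutes

Freya free within 08:00–19:30: 08:00–10:00, 11:00–13:30, 15:30–16:30, 18:00–18:30.
Ines free within 08:00–19:30: 08:00–10:00, 11:00–13:00, 13:30–14:00, 15:30–16:00, 17:00–17:30.
Tomás free within 08:00–19:30: 11:30–15:30, 16:30–18:30.
Freya ∩ Ines: 08:00–10:00, 11:00–13:00, 15:30–16:00.
Freya ∩ Ines ∩ Tomás: 11:30–13:00.
Freya ∩ Ines ∩ Tomás ∩ Oren: 11:30–13:00.
Single common window of 90 minutes.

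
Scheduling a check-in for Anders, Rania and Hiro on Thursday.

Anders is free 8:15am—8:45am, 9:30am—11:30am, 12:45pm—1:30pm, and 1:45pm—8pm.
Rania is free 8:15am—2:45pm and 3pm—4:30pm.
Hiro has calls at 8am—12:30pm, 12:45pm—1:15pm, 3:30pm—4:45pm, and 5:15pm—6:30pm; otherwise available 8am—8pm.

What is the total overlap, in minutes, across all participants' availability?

105 minutes

Hiro free within 08:00–20:00: 12:30–12:45, 13:15–15:30, 16:45–17:15, 18:30–20:00.
Anders ∩ Rania: 08:15–08:45, 09:30–11:30, 12:45–13:30, 13:45–14:45, 15:00–16:30.
Anders ∩ Rania ∩ Hiro: 13:15–13:30, 13:45–14:45, 15:00–15:30.
Total common minutes: 15 + 60 + 30 = 105.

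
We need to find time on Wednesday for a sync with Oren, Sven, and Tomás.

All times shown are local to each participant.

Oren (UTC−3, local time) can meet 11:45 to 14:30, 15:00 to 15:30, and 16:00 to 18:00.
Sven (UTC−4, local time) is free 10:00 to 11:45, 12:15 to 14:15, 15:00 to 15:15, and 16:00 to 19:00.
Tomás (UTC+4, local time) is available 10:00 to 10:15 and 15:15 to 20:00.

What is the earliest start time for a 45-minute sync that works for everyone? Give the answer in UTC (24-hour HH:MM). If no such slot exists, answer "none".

14:45

Oren → UTC: 14:45–17:30, 18:00–18:30, 19:00–21:00.
Sven → UTC: 14:00–15:45, 16:15–18:15, 19:00–19:15, 20:00–23:00.
Tomás → UTC: 06:00–06:15, 11:15–16:00.
Oren ∩ Sven: 14:45–15:45, 16:15–17:30, 18:00–18:15, 19:00–19:15, 20:00–21:00.
Oren ∩ Sven ∩ Tomás: 14:45–15:45.
Windows ≥ 45 min: 14:45–15:45.
Earliest such window starts at 14:45.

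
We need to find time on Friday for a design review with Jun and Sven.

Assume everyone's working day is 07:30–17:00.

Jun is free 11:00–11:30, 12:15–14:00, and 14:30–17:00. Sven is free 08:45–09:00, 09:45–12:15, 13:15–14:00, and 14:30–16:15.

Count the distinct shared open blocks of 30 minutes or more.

3

Jun ∩ Sven: 11:00–11:30, 13:15–14:00, 14:30–16:15.
Windows ≥ 30 min: 11:00–11:30, 13:15–14:00, 14:30–16:15.
That's 3 windows.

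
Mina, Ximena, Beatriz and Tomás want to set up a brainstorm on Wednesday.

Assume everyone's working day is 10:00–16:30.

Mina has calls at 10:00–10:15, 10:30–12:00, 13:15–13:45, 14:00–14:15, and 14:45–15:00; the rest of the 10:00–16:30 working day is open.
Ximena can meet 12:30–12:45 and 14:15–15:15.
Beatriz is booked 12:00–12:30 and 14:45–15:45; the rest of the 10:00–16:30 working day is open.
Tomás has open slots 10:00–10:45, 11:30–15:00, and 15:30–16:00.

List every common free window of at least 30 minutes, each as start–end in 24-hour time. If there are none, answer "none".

Mina free within 10:00–16:30: 10:15–10:30, 12:00–13:15, 13:45–14:00, 14:15–14:45, 15:00–16:30.
Beatriz free within 10:00–16:30: 10:00–12:00, 12:30–14:45, 15:45–16:30.
Mina ∩ Ximena: 12:30–12:45, 14:15–14:45, 15:00–15:15.
Mina ∩ Ximena ∩ Beatriz: 12:30–12:45, 14:15–14:45.
Mina ∩ Ximena ∩ Beatriz ∩ Tomás: 12:30–12:45, 14:15–14:45.
Windows ≥ 30 min: 14:15–14:45.

14:15–14:45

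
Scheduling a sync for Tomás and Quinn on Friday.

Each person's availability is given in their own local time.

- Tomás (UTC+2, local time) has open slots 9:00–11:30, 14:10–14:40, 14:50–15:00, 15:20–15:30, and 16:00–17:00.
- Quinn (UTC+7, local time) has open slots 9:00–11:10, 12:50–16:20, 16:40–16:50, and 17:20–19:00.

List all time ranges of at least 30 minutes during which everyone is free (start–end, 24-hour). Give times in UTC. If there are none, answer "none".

Tomás → UTC: 07:00–09:30, 12:10–12:40, 12:50–13:00, 13:20–13:30, 14:00–15:00.
Quinn → UTC: 02:00–04:10, 05:50–09:20, 09:40–09:50, 10:20–12:00.
Tomás ∩ Quinn: 07:00–09:20.
Windows ≥ 30 min: 07:00–09:20.

07:00–09:20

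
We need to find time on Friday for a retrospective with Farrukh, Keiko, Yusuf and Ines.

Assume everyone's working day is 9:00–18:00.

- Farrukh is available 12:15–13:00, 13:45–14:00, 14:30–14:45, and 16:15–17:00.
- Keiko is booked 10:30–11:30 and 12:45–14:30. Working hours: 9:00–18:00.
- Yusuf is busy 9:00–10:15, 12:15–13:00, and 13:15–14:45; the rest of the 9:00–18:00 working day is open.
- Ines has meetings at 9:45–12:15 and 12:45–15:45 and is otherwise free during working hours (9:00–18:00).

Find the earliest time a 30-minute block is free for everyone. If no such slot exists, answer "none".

Keiko free within 09:00–18:00: 09:00–10:30, 11:30–12:45, 14:30–18:00.
Yusuf free within 09:00–18:00: 10:15–12:15, 13:00–13:15, 14:45–18:00.
Ines free within 09:00–18:00: 09:00–09:45, 12:15–12:45, 15:45–18:00.
Farrukh ∩ Keiko: 12:15–12:45, 14:30–14:45, 16:15–17:00.
Farrukh ∩ Keiko ∩ Yusuf: 16:15–17:00.
Farrukh ∩ Keiko ∩ Yusuf ∩ Ines: 16:15–17:00.
Windows ≥ 30 min: 16:15–17:00.
Earliest such window starts at 16:15.

16:15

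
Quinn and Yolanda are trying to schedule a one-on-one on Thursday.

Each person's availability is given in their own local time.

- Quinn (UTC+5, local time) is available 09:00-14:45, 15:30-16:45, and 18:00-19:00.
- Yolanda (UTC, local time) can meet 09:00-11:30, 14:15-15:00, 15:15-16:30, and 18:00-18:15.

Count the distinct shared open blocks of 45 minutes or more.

2

Quinn → UTC: 04:00–09:45, 10:30–11:45, 13:00–14:00.
Yolanda → UTC: 09:00–11:30, 14:15–15:00, 15:15–16:30, 18:00–18:15.
Quinn ∩ Yolanda: 09:00–09:45, 10:30–11:30.
Windows ≥ 45 min: 09:00–09:45, 10:30–11:30.
That's 2 windows.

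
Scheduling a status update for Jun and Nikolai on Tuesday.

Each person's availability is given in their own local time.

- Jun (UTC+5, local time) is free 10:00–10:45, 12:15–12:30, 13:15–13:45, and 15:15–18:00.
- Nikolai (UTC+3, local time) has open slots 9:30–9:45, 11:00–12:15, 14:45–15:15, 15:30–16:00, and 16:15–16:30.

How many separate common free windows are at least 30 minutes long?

3

Jun → UTC: 05:00–05:45, 07:15–07:30, 08:15–08:45, 10:15–13:00.
Nikolai → UTC: 06:30–06:45, 08:00–09:15, 11:45–12:15, 12:30–13:00, 13:15–13:30.
Jun ∩ Nikolai: 08:15–08:45, 11:45–12:15, 12:30–13:00.
Windows ≥ 30 min: 08:15–08:45, 11:45–12:15, 12:30–13:00.
That's 3 windows.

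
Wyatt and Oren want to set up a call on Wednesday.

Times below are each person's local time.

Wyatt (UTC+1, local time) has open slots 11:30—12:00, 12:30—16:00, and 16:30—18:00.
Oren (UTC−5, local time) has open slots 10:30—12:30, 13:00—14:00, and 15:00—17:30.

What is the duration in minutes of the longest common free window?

Wyatt → UTC: 10:30–11:00, 11:30–15:00, 15:30–17:00.
Oren → UTC: 15:30–17:30, 18:00–19:00, 20:00–22:30.
Wyatt ∩ Oren: 15:30–17:00.
Single common window of 90 minutes.

90 minutes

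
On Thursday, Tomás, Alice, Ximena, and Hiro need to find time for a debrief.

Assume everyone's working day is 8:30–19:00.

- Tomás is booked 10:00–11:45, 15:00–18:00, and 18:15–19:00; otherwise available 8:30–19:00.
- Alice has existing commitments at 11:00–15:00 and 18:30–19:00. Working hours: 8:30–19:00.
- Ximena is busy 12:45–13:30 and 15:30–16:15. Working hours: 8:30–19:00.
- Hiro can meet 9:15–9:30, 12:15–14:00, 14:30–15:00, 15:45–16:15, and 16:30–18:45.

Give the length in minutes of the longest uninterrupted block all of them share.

15 minutes

Tomás free within 08:30–19:00: 08:30–10:00, 11:45–15:00, 18:00–18:15.
Alice free within 08:30–19:00: 08:30–11:00, 15:00–18:30.
Ximena free within 08:30–19:00: 08:30–12:45, 13:30–15:30, 16:15–19:00.
Tomás ∩ Alice: 08:30–10:00, 18:00–18:15.
Tomás ∩ Alice ∩ Ximena: 08:30–10:00, 18:00–18:15.
Tomás ∩ Alice ∩ Ximena ∩ Hiro: 09:15–09:30, 18:00–18:15.
Common window lengths: 15, 15 min; longest is 15.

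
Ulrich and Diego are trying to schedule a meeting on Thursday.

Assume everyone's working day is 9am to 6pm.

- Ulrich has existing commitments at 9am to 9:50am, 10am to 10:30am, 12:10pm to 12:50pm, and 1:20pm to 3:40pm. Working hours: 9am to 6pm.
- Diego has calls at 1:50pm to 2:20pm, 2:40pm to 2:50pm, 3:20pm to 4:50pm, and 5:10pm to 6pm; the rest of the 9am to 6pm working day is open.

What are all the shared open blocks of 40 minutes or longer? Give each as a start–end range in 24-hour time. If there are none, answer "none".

Ulrich free within 09:00–18:00: 09:50–10:00, 10:30–12:10, 12:50–13:20, 15:40–18:00.
Diego free within 09:00–18:00: 09:00–13:50, 14:20–14:40, 14:50–15:20, 16:50–17:10.
Ulrich ∩ Diego: 09:50–10:00, 10:30–12:10, 12:50–13:20, 16:50–17:10.
Windows ≥ 40 min: 10:30–12:10.

10:30–12:10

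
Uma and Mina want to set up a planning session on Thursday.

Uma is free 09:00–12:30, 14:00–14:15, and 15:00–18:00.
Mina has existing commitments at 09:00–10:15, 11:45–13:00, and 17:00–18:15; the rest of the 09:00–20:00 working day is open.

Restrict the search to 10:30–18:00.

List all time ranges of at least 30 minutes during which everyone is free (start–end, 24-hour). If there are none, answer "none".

10:30–11:45, 15:00–17:00

Mina free within 09:00–20:00: 10:15–11:45, 13:00–17:00, 18:15–20:00.
Uma ∩ Mina: 10:15–11:45, 14:00–14:15, 15:00–17:00.
Restricted to 10:30–18:00: 10:30–11:45, 14:00–14:15, 15:00–17:00.
Windows ≥ 30 min: 10:30–11:45, 15:00–17:00.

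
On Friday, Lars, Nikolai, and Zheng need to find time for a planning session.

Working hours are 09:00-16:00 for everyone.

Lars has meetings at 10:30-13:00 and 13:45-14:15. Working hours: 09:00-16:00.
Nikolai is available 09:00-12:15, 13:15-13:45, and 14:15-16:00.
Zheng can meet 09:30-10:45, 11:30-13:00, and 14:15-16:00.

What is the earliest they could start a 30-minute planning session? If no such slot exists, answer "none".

Lars free within 09:00–16:00: 09:00–10:30, 13:00–13:45, 14:15–16:00.
Lars ∩ Nikolai: 09:00–10:30, 13:15–13:45, 14:15–16:00.
Lars ∩ Nikolai ∩ Zheng: 09:30–10:30, 14:15–16:00.
Windows ≥ 30 min: 09:30–10:30, 14:15–16:00.
Earliest such window starts at 09:30.

09:30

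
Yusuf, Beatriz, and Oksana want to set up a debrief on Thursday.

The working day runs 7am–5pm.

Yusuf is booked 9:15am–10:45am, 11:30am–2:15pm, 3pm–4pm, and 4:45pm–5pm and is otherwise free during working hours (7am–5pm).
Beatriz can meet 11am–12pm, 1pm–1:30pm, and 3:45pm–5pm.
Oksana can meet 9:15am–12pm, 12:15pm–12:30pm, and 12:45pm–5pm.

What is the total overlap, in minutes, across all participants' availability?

Yusuf free within 07:00–17:00: 07:00–09:15, 10:45–11:30, 14:15–15:00, 16:00–16:45.
Yusuf ∩ Beatriz: 11:00–11:30, 16:00–16:45.
Yusuf ∩ Beatriz ∩ Oksana: 11:00–11:30, 16:00–16:45.
Total common minutes: 30 + 45 = 75.

75 minutes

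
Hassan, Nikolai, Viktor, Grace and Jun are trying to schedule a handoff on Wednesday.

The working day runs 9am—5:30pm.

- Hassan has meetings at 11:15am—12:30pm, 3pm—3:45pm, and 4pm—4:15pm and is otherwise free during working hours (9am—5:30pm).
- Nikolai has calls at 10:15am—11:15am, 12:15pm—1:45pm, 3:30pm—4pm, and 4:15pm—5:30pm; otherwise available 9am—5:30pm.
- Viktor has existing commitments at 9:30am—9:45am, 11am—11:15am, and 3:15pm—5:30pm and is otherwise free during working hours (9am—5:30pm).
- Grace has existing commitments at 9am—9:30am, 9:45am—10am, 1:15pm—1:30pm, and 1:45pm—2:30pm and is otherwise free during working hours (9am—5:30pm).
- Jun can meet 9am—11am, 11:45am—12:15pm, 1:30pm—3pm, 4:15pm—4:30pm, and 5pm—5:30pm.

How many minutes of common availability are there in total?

45 minutes

Hassan free within 09:00–17:30: 09:00–11:15, 12:30–15:00, 15:45–16:00, 16:15–17:30.
Nikolai free within 09:00–17:30: 09:00–10:15, 11:15–12:15, 13:45–15:30, 16:00–16:15.
Viktor free within 09:00–17:30: 09:00–09:30, 09:45–11:00, 11:15–15:15.
Grace free within 09:00–17:30: 09:30–09:45, 10:00–13:15, 13:30–13:45, 14:30–17:30.
Hassan ∩ Nikolai: 09:00–10:15, 13:45–15:00.
Hassan ∩ Nikolai ∩ Viktor: 09:00–09:30, 09:45–10:15, 13:45–15:00.
Hassan ∩ Nikolai ∩ Viktor ∩ Grace: 10:00–10:15, 14:30–15:00.
Hassan ∩ Nikolai ∩ Viktor ∩ Grace ∩ Jun: 10:00–10:15, 14:30–15:00.
Total common minutes: 15 + 30 = 45.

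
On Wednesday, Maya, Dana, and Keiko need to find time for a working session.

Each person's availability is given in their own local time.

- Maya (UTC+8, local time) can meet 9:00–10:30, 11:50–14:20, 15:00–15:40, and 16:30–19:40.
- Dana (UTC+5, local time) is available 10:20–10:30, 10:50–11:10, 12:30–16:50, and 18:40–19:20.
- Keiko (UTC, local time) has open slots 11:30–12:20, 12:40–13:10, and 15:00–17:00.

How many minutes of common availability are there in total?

10 minutes

Maya → UTC: 01:00–02:30, 03:50–06:20, 07:00–07:40, 08:30–11:40.
Dana → UTC: 05:20–05:30, 05:50–06:10, 07:30–11:50, 13:40–14:20.
Keiko → UTC: 11:30–12:20, 12:40–13:10, 15:00–17:00.
Maya ∩ Dana: 05:20–05:30, 05:50–06:10, 07:30–07:40, 08:30–11:40.
Maya ∩ Dana ∩ Keiko: 11:30–11:40.
Total common minutes: 10.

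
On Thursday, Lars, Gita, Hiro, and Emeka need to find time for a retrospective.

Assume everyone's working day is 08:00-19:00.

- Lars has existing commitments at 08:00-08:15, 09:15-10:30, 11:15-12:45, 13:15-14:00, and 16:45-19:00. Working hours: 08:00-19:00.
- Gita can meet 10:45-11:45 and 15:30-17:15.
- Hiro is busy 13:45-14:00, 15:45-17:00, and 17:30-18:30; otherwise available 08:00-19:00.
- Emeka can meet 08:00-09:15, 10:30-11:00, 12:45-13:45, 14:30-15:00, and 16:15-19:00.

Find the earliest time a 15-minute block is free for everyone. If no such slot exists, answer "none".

Lars free within 08:00–19:00: 08:15–09:15, 10:30–11:15, 12:45–13:15, 14:00–16:45.
Hiro free within 08:00–19:00: 08:00–13:45, 14:00–15:45, 17:00–17:30, 18:30–19:00.
Lars ∩ Gita: 10:45–11:15, 15:30–16:45.
Lars ∩ Gita ∩ Hiro: 10:45–11:15, 15:30–15:45.
Lars ∩ Gita ∩ Hiro ∩ Emeka: 10:45–11:00.
Windows ≥ 15 min: 10:45–11:00.
Earliest such window starts at 10:45.

10:45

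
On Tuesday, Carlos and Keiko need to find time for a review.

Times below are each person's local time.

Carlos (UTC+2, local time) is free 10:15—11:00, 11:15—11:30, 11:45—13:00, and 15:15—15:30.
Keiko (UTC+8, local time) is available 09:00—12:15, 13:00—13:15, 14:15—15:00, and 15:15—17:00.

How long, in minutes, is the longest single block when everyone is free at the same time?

45 minutes

Carlos → UTC: 08:15–09:00, 09:15–09:30, 09:45–11:00, 13:15–13:30.
Keiko → UTC: 01:00–04:15, 05:00–05:15, 06:15–07:00, 07:15–09:00.
Carlos ∩ Keiko: 08:15–09:00.
Single common window of 45 minutes.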